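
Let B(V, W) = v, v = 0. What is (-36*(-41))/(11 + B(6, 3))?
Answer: 1476/11 ≈ 134.18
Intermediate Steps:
B(V, W) = 0
(-36*(-41))/(11 + B(6, 3)) = (-36*(-41))/(11 + 0) = 1476/11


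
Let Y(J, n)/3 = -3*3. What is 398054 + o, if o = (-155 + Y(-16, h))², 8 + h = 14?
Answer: 431178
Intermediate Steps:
h = 6 (h = -8 + 14 = 6)
Y(J, n) = -27 (Y(J, n) = 3*(-3*3) = 3*(-9) = -27)
o = 33124 (o = (-155 - 27)² = (-182)² = 33124)
398054 + o = 398054 + 33124 = 431178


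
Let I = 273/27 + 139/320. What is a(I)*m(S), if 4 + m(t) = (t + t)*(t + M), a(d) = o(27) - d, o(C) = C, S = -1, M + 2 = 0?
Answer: 47389/1440 ≈ 32.909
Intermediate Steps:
M = -2 (M = -2 + 0 = -2)
I = 30371/2880 (I = 273*(1/27) + 139*(1/320) = 91/9 + 139/320 = 30371/2880 ≈ 10.545)
a(d) = 27 - d
m(t) = -4 + 2*t*(-2 + t) (m(t) = -4 + (t + t)*(t - 2) = -4 + (2*t)*(-2 + t) = -4 + 2*t*(-2 + t))
a(I)*m(S) = (27 - 1*30371/2880)*(-4 - 4*(-1) + 2*(-1)**2) = (27 - 30371/2880)*(-4 + 4 + 2*1) = 47389*(-4 + 4 + 2)/2880 = (47389/2880)*2 = 47389/1440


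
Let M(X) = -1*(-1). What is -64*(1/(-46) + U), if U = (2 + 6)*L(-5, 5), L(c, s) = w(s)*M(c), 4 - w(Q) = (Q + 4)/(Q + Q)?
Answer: -182368/115 ≈ -1585.8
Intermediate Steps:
M(X) = 1
w(Q) = 4 - (4 + Q)/(2*Q) (w(Q) = 4 - (Q + 4)/(Q + Q) = 4 - (4 + Q)/(2*Q))
L(c, s) = 7/2 - 2/s (L(c, s) = (7/2 - 2/s)*1 = 7/2 - 2/s)
U = 124/5 (U = (2 + 6)*(7/2 - 2/5) = 8*(7/2 - 2*1/5) = 8*(7/2 - 2/5) = 8*(31/10) = 124/5 ≈ 24.800)
-64*(1/(-46) + U) = -64*(1/(-46) + 124/5) = -64*(-1/46 + 124/5) = -64*5699/230 = -182368/115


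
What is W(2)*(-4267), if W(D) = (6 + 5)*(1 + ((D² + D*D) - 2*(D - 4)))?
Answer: -610181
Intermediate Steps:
W(D) = 99 - 22*D + 22*D² (W(D) = 11*(1 + ((D² + D²) - 2*(-4 + D))) = 11*(1 + (2*D² + (8 - 2*D))) = 11*(1 + (8 - 2*D + 2*D²)) = 11*(9 - 2*D + 2*D²) = 99 - 22*D + 22*D²)
W(2)*(-4267) = (99 - 22*2 + 22*2²)*(-4267) = (99 - 44 + 22*4)*(-4267) = (99 - 44 + 88)*(-4267) = 143*(-4267) = -610181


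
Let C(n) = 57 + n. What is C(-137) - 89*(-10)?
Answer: 810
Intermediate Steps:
C(-137) - 89*(-10) = (57 - 137) - 89*(-10) = -80 - 1*(-890) = -80 + 890 = 810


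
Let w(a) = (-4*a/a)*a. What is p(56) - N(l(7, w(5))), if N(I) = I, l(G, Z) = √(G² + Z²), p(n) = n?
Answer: 56 - √449 ≈ 34.810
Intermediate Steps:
w(a) = -4*a (w(a) = (-4*1)*a = -4*a)
p(56) - N(l(7, w(5))) = 56 - √(7² + (-4*5)²) = 56 - √(49 + (-20)²) = 56 - √(49 + 400) = 56 - √449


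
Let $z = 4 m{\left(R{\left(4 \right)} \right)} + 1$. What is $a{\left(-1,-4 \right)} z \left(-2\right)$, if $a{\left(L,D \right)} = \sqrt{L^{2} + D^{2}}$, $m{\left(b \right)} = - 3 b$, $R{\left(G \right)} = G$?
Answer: $94 \sqrt{17} \approx 387.57$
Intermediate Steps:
$a{\left(L,D \right)} = \sqrt{D^{2} + L^{2}}$
$z = -47$ ($z = 4 \left(\left(-3\right) 4\right) + 1 = 4 \left(-12\right) + 1 = -48 + 1 = -47$)
$a{\left(-1,-4 \right)} z \left(-2\right) = \sqrt{\left(-4\right)^{2} + \left(-1\right)^{2}} \left(-47\right) \left(-2\right) = \sqrt{16 + 1} \left(-47\right) \left(-2\right) = \sqrt{17} \left(-47\right) \left(-2\right) = - 47 \sqrt{17} \left(-2\right) = 94 \sqrt{17}$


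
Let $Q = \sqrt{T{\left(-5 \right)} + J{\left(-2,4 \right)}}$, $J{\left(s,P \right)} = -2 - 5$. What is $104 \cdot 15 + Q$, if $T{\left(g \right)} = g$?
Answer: $1560 + 2 i \sqrt{3} \approx 1560.0 + 3.4641 i$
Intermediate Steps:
$J{\left(s,P \right)} = -7$
$Q = 2 i \sqrt{3}$ ($Q = \sqrt{-5 - 7} = \sqrt{-12} = 2 i \sqrt{3} \approx 3.4641 i$)
$104 \cdot 15 + Q = 104 \cdot 15 + 2 i \sqrt{3} = 1560 + 2 i \sqrt{3}$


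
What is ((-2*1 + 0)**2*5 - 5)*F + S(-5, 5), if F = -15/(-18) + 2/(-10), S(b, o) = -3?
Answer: 13/2 ≈ 6.5000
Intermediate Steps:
F = 19/30 (F = -15*(-1/18) + 2*(-1/10) = 5/6 - 1/5 = 19/30 ≈ 0.63333)
((-2*1 + 0)**2*5 - 5)*F + S(-5, 5) = ((-2*1 + 0)**2*5 - 5)*(19/30) - 3 = ((-2 + 0)**2*5 - 5)*(19/30) - 3 = ((-2)**2*5 - 5)*(19/30) - 3 = (4*5 - 5)*(19/30) - 3 = (20 - 5)*(19/30) - 3 = 15*(19/30) - 3 = 19/2 - 3 = 13/2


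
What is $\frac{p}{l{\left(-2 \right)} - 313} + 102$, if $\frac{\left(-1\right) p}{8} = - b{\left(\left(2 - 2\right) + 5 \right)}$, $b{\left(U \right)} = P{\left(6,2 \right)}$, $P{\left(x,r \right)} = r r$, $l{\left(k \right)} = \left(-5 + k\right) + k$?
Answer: $\frac{16406}{161} \approx 101.9$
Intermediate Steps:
$l{\left(k \right)} = -5 + 2 k$
$P{\left(x,r \right)} = r^{2}$
$b{\left(U \right)} = 4$ ($b{\left(U \right)} = 2^{2} = 4$)
$p = 32$ ($p = - 8 \left(\left(-1\right) 4\right) = \left(-8\right) \left(-4\right) = 32$)
$\frac{p}{l{\left(-2 \right)} - 313} + 102 = \frac{1}{\left(-5 + 2 \left(-2\right)\right) - 313} \cdot 32 + 102 = \frac{1}{\left(-5 - 4\right) - 313} \cdot 32 + 102 = \frac{1}{-9 - 313} \cdot 32 + 102 = \frac{1}{-322} \cdot 32 + 102 = \left(- \frac{1}{322}\right) 32 + 102 = - \frac{16}{161} + 102 = \frac{16406}{161}$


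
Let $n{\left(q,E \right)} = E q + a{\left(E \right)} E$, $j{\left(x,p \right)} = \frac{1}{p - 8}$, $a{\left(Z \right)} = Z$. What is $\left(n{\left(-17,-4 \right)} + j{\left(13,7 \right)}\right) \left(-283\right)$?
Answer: $-23489$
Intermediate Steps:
$j{\left(x,p \right)} = \frac{1}{-8 + p}$
$n{\left(q,E \right)} = E^{2} + E q$ ($n{\left(q,E \right)} = E q + E E = E q + E^{2} = E^{2} + E q$)
$\left(n{\left(-17,-4 \right)} + j{\left(13,7 \right)}\right) \left(-283\right) = \left(- 4 \left(-4 - 17\right) + \frac{1}{-8 + 7}\right) \left(-283\right) = \left(\left(-4\right) \left(-21\right) + \frac{1}{-1}\right) \left(-283\right) = \left(84 - 1\right) \left(-283\right) = 83 \left(-283\right) = -23489$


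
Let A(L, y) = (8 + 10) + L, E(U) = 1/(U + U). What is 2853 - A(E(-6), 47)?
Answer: 34021/12 ≈ 2835.1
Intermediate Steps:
E(U) = 1/(2*U)
A(L, y) = 18 + L
2853 - A(E(-6), 47) = 2853 - (18 + (½)/(-6)) = 2853 - (18 + (½)*(-⅙)) = 2853 - (18 - 1/12) = 2853 - 1*215/12 = 2853 - 215/12 = 34021/12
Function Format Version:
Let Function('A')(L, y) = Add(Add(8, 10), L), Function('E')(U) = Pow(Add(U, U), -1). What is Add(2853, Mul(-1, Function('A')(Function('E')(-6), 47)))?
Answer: Rational(34021, 12) ≈ 2835.1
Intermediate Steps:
Function('E')(U) = Mul(Rational(1, 2), Pow(U, -1)) (Function('E')(U) = Pow(Mul(2, U), -1) = Mul(Rational(1, 2), Pow(U, -1)))
Function('A')(L, y) = Add(18, L)
Add(2853, Mul(-1, Function('A')(Function('E')(-6), 47))) = Add(2853, Mul(-1, Add(18, Mul(Rational(1, 2), Pow(-6, -1))))) = Add(2853, Mul(-1, Add(18, Mul(Rational(1, 2), Rational(-1, 6))))) = Add(2853, Mul(-1, Add(18, Rational(-1, 12)))) = Add(2853, Mul(-1, Rational(215, 12))) = Add(2853, Rational(-215, 12)) = Rational(34021, 12)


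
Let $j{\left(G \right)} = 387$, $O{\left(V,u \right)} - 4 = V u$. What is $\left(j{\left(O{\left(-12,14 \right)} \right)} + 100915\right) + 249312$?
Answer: $350614$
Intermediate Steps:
$O{\left(V,u \right)} = 4 + V u$
$\left(j{\left(O{\left(-12,14 \right)} \right)} + 100915\right) + 249312 = \left(387 + 100915\right) + 249312 = 101302 + 249312 = 350614$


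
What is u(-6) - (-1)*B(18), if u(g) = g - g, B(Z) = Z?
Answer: 18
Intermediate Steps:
u(g) = 0
u(-6) - (-1)*B(18) = 0 - (-1)*18 = 0 - 1*(-18) = 0 + 18 = 18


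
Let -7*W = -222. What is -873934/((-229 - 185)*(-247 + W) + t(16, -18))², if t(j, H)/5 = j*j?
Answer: -21411383/200254624082 ≈ -0.00010692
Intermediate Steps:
t(j, H) = 5*j² (t(j, H) = 5*(j*j) = 5*j²)
W = 222/7 (W = -⅐*(-222) = 222/7 ≈ 31.714)
-873934/((-229 - 185)*(-247 + W) + t(16, -18))² = -873934/((-229 - 185)*(-247 + 222/7) + 5*16²)² = -873934/(-414*(-1507/7) + 5*256)² = -873934/(623898/7 + 1280)² = -873934/((632858/7)²) = -873934/400509248164/49 = -873934*49/400509248164 = -21411383/200254624082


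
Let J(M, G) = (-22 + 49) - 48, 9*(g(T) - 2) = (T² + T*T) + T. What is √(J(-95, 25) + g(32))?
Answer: √1909/3 ≈ 14.564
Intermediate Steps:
g(T) = 2 + T/9 + 2*T²/9 (g(T) = 2 + ((T² + T*T) + T)/9 = 2 + ((T² + T²) + T)/9 = 2 + (2*T² + T)/9 = 2 + (T + 2*T²)/9 = 2 + (T/9 + 2*T²/9) = 2 + T/9 + 2*T²/9)
J(M, G) = -21 (J(M, G) = 27 - 48 = -21)
√(J(-95, 25) + g(32)) = √(-21 + (2 + (⅑)*32 + (2/9)*32²)) = √(-21 + (2 + 32/9 + (2/9)*1024)) = √(-21 + (2 + 32/9 + 2048/9)) = √(-21 + 2098/9) = √(1909/9) = √1909/3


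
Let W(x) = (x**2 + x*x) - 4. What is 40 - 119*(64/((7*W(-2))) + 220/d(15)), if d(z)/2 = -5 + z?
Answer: -1541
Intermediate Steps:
d(z) = -10 + 2*z (d(z) = 2*(-5 + z) = -10 + 2*z)
W(x) = -4 + 2*x**2 (W(x) = (x**2 + x**2) - 4 = 2*x**2 - 4 = -4 + 2*x**2)
40 - 119*(64/((7*W(-2))) + 220/d(15)) = 40 - 119*(64/((7*(-4 + 2*(-2)**2))) + 220/(-10 + 2*15)) = 40 - 119*(64/((7*(-4 + 2*4))) + 220/(-10 + 30)) = 40 - 119*(64/((7*(-4 + 8))) + 220/20) = 40 - 119*(64/((7*4)) + 220*(1/20)) = 40 - 119*(64/28 + 11) = 40 - 119*(64*(1/28) + 11) = 40 - 119*(16/7 + 11) = 40 - 119*93/7 = 40 - 1581 = -1541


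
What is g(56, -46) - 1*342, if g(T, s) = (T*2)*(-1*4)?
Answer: -790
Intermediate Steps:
g(T, s) = -8*T (g(T, s) = (2*T)*(-4) = -8*T)
g(56, -46) - 1*342 = -8*56 - 1*342 = -448 - 342 = -790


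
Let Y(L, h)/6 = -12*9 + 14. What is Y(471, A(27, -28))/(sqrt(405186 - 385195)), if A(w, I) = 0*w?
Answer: -564*sqrt(19991)/19991 ≈ -3.9890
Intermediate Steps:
A(w, I) = 0
Y(L, h) = -564 (Y(L, h) = 6*(-12*9 + 14) = 6*(-108 + 14) = 6*(-94) = -564)
Y(471, A(27, -28))/(sqrt(405186 - 385195)) = -564/sqrt(405186 - 385195) = -564*sqrt(19991)/19991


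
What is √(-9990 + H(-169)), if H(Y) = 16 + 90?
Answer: 2*I*√2471 ≈ 99.418*I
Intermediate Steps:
H(Y) = 106
√(-9990 + H(-169)) = √(-9990 + 106) = √(-9884) = 2*I*√2471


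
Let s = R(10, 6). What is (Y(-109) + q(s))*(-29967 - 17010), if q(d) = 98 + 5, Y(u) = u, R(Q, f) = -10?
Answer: 281862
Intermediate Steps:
s = -10
q(d) = 103
(Y(-109) + q(s))*(-29967 - 17010) = (-109 + 103)*(-29967 - 17010) = -6*(-46977) = 281862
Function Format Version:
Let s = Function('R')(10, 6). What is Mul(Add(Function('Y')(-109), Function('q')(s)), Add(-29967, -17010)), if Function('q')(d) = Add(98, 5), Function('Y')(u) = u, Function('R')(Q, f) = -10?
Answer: 281862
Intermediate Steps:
s = -10
Function('q')(d) = 103
Mul(Add(Function('Y')(-109), Function('q')(s)), Add(-29967, -17010)) = Mul(Add(-109, 103), Add(-29967, -17010)) = Mul(-6, -46977) = 281862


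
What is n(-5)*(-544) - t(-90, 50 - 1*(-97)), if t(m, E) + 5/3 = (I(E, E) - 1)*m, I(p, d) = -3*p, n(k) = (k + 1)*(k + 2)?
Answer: -138919/3 ≈ -46306.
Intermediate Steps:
n(k) = (1 + k)*(2 + k)
t(m, E) = -5/3 + m*(-1 - 3*E) (t(m, E) = -5/3 + (-3*E - 1)*m = -5/3 + (-1 - 3*E)*m = -5/3 + m*(-1 - 3*E))
n(-5)*(-544) - t(-90, 50 - 1*(-97)) = (2 + (-5)² + 3*(-5))*(-544) - (-5/3 - 1*(-90) - 3*(50 - 1*(-97))*(-90)) = (2 + 25 - 15)*(-544) - (-5/3 + 90 - 3*(50 + 97)*(-90)) = 12*(-544) - (-5/3 + 90 - 3*147*(-90)) = -6528 - (-5/3 + 90 + 39690) = -6528 - 1*119335/3 = -6528 - 119335/3 = -138919/3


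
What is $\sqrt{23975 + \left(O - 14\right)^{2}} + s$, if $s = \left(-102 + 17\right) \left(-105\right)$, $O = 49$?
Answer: $8925 + 60 \sqrt{7} \approx 9083.8$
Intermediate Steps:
$s = 8925$ ($s = \left(-85\right) \left(-105\right) = 8925$)
$\sqrt{23975 + \left(O - 14\right)^{2}} + s = \sqrt{23975 + \left(49 - 14\right)^{2}} + 8925 = \sqrt{23975 + 35^{2}} + 8925 = \sqrt{23975 + 1225} + 8925 = \sqrt{25200} + 8925 = 60 \sqrt{7} + 8925 = 8925 + 60 \sqrt{7}$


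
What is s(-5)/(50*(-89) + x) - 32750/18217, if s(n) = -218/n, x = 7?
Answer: -731512556/404690655 ≈ -1.8076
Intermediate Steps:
s(-5)/(50*(-89) + x) - 32750/18217 = (-218/(-5))/(50*(-89) + 7) - 32750/18217 = (-218*(-⅕))/(-4450 + 7) - 32750*1/18217 = (218/5)/(-4443) - 32750/18217 = (218/5)*(-1/4443) - 32750/18217 = -218/22215 - 32750/18217 = -731512556/404690655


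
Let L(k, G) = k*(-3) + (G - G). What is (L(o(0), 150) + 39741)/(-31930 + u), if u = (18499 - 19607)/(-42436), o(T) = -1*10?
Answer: -140643513/112915031 ≈ -1.2456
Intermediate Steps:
o(T) = -10
u = 277/10609 (u = -1108*(-1/42436) = 277/10609 ≈ 0.026110)
L(k, G) = -3*k (L(k, G) = -3*k + 0 = -3*k)
(L(o(0), 150) + 39741)/(-31930 + u) = (-3*(-10) + 39741)/(-31930 + 277/10609) = (30 + 39741)/(-338745093/10609) = 39771*(-10609/338745093) = -140643513/112915031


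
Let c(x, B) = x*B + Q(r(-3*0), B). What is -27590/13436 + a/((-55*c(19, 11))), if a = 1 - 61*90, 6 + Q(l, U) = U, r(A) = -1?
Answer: -2852092/1797065 ≈ -1.5871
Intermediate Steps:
Q(l, U) = -6 + U
a = -5489 (a = 1 - 5490 = -5489)
c(x, B) = -6 + B + B*x (c(x, B) = x*B + (-6 + B) = B*x + (-6 + B) = -6 + B + B*x)
-27590/13436 + a/((-55*c(19, 11))) = -27590/13436 - 5489*(-1/(55*(-6 + 11 + 11*19))) = -27590*1/13436 - 5489*(-1/(55*(-6 + 11 + 209))) = -13795/6718 - 5489/((-55*214)) = -13795/6718 - 5489/(-11770) = -13795/6718 - 5489*(-1/11770) = -13795/6718 + 499/1070 = -2852092/1797065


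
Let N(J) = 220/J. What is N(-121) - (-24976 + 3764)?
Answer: 233312/11 ≈ 21210.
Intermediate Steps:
N(-121) - (-24976 + 3764) = 220/(-121) - (-24976 + 3764) = 220*(-1/121) - 1*(-21212) = -20/11 + 21212 = 233312/11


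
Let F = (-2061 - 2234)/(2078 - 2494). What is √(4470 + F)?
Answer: √48459190/104 ≈ 66.935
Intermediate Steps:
F = 4295/416 (F = -4295/(-416) = -4295*(-1/416) = 4295/416 ≈ 10.325)
√(4470 + F) = √(4470 + 4295/416) = √(1863815/416) = √48459190/104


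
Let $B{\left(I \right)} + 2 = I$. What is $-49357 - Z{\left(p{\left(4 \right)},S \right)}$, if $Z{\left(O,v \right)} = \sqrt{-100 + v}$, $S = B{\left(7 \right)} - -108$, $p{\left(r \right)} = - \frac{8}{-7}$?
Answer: $-49357 - \sqrt{13} \approx -49361.0$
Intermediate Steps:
$B{\left(I \right)} = -2 + I$
$p{\left(r \right)} = \frac{8}{7}$ ($p{\left(r \right)} = \left(-8\right) \left(- \frac{1}{7}\right) = \frac{8}{7}$)
$S = 113$ ($S = \left(-2 + 7\right) - -108 = 5 + 108 = 113$)
$-49357 - Z{\left(p{\left(4 \right)},S \right)} = -49357 - \sqrt{-100 + 113} = -49357 - \sqrt{13}$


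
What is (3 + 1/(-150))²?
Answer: 201601/22500 ≈ 8.9600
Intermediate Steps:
(3 + 1/(-150))² = (3 - 1/150)² = (449/150)² = 201601/22500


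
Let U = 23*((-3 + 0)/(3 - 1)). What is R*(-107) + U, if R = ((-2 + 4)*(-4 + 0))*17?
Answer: 29035/2 ≈ 14518.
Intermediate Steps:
U = -69/2 (U = 23*(-3/2) = -69/2 ≈ -34.500)
R = -136 (R = (2*(-4))*17 = -8*17 = -136)
R*(-107) + U = -136*(-107) - 69/2 = 14552 - 69/2 = 29035/2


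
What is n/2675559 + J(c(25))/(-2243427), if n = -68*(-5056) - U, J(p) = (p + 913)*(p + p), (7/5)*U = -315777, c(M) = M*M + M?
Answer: -1386381335033/2000807100231 ≈ -0.69291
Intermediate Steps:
c(M) = M + M**2 (c(M) = M**2 + M = M + M**2)
U = -225555 (U = (5/7)*(-315777) = -225555)
J(p) = 2*p*(913 + p) (J(p) = (913 + p)*(2*p) = 2*p*(913 + p))
n = 569363 (n = -68*(-5056) - 1*(-225555) = 343808 + 225555 = 569363)
n/2675559 + J(c(25))/(-2243427) = 569363/2675559 + (2*(25*(1 + 25))*(913 + 25*(1 + 25)))/(-2243427) = 569363*(1/2675559) + (2*(25*26)*(913 + 25*26))*(-1/2243427) = 569363/2675559 + (2*650*(913 + 650))*(-1/2243427) = 569363/2675559 + (2*650*1563)*(-1/2243427) = 569363/2675559 + 2031900*(-1/2243427) = 569363/2675559 - 677300/747809 = -1386381335033/2000807100231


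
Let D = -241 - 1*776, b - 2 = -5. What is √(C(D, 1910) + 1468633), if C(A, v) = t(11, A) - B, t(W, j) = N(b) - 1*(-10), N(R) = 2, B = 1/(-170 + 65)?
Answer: √16191811230/105 ≈ 1211.9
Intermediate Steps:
b = -3 (b = 2 - 5 = -3)
B = -1/105 (B = 1/(-105) = -1/105 ≈ -0.0095238)
t(W, j) = 12 (t(W, j) = 2 - 1*(-10) = 2 + 10 = 12)
D = -1017 (D = -241 - 776 = -1017)
C(A, v) = 1261/105 (C(A, v) = 12 - 1*(-1/105) = 12 + 1/105 = 1261/105)
√(C(D, 1910) + 1468633) = √(1261/105 + 1468633) = √(154207726/105) = √16191811230/105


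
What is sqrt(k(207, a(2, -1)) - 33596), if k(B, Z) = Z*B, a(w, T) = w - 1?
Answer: I*sqrt(33389) ≈ 182.73*I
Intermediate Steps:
a(w, T) = -1 + w
k(B, Z) = B*Z
sqrt(k(207, a(2, -1)) - 33596) = sqrt(207*(-1 + 2) - 33596) = sqrt(207*1 - 33596) = sqrt(207 - 33596) = sqrt(-33389) = I*sqrt(33389)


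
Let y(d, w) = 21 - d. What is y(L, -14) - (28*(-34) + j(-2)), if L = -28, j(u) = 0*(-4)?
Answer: 1001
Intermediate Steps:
j(u) = 0
y(L, -14) - (28*(-34) + j(-2)) = (21 - 1*(-28)) - (28*(-34) + 0) = (21 + 28) - (-952 + 0) = 49 - 1*(-952) = 49 + 952 = 1001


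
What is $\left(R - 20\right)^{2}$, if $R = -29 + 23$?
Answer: $676$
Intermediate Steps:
$R = -6$
$\left(R - 20\right)^{2} = \left(-6 - 20\right)^{2} = \left(-26\right)^{2} = 676$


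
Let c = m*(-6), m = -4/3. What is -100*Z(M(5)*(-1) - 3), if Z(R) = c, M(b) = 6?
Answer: -800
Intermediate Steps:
m = -4/3 (m = -4*1/3 = -4/3 ≈ -1.3333)
c = 8 (c = -4/3*(-6) = 8)
Z(R) = 8
-100*Z(M(5)*(-1) - 3) = -100*8 = -800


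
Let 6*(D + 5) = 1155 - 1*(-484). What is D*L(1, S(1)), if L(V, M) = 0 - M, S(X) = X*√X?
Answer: -1609/6 ≈ -268.17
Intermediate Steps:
D = 1609/6 (D = -5 + (1155 - 1*(-484))/6 = -5 + (1155 + 484)/6 = -5 + (⅙)*1639 = -5 + 1639/6 = 1609/6 ≈ 268.17)
S(X) = X^(3/2)
L(V, M) = -M
D*L(1, S(1)) = 1609*(-1^(3/2))/6 = 1609*(-1*1)/6 = (1609/6)*(-1) = -1609/6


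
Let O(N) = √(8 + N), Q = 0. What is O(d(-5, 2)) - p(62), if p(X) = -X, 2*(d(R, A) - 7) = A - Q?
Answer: 66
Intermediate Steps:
d(R, A) = 7 + A/2 (d(R, A) = 7 + (A - 1*0)/2 = 7 + (A + 0)/2 = 7 + A/2)
O(d(-5, 2)) - p(62) = √(8 + (7 + (½)*2)) - (-1)*62 = √(8 + (7 + 1)) - 1*(-62) = √(8 + 8) + 62 = √16 + 62 = 4 + 62 = 66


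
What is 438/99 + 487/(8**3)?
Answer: 90823/16896 ≈ 5.3754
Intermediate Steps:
438/99 + 487/(8**3) = 438*(1/99) + 487/512 = 146/33 + 487*(1/512) = 146/33 + 487/512 = 90823/16896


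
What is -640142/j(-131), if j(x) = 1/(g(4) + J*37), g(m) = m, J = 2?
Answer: -49931076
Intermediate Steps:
j(x) = 1/78 (j(x) = 1/(4 + 2*37) = 1/(4 + 74) = 1/78)
-640142/j(-131) = -640142/1/78 = -640142*78 = -49931076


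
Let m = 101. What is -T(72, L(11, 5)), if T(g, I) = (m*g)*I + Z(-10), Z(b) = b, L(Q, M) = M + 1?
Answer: -43622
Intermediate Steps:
L(Q, M) = 1 + M
T(g, I) = -10 + 101*I*g (T(g, I) = (101*g)*I - 10 = 101*I*g - 10 = -10 + 101*I*g)
-T(72, L(11, 5)) = -(-10 + 101*(1 + 5)*72) = -(-10 + 101*6*72) = -(-10 + 43632) = -1*43622 = -43622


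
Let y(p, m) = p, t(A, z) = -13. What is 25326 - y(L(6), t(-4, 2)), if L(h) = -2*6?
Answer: 25338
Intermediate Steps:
L(h) = -12
25326 - y(L(6), t(-4, 2)) = 25326 - 1*(-12) = 25326 + 12 = 25338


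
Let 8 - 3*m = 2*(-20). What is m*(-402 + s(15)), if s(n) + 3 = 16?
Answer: -6224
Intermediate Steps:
m = 16 (m = 8/3 - 2*(-20)/3 = 8/3 - 1/3*(-40) = 8/3 + 40/3 = 16)
s(n) = 13 (s(n) = -3 + 16 = 13)
m*(-402 + s(15)) = 16*(-402 + 13) = 16*(-389) = -6224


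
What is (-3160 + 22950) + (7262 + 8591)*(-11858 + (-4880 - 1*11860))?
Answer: -453344304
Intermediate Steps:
(-3160 + 22950) + (7262 + 8591)*(-11858 + (-4880 - 1*11860)) = 19790 + 15853*(-11858 + (-4880 - 11860)) = 19790 + 15853*(-11858 - 16740) = 19790 + 15853*(-28598) = 19790 - 453364094 = -453344304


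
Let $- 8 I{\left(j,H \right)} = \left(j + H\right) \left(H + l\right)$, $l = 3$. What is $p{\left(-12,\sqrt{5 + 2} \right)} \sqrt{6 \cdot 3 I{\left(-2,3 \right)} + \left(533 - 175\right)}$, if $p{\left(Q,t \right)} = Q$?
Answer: $- 6 \sqrt{1378} \approx -222.73$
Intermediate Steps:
$I{\left(j,H \right)} = - \frac{\left(3 + H\right) \left(H + j\right)}{8}$ ($I{\left(j,H \right)} = - \frac{\left(j + H\right) \left(H + 3\right)}{8} = - \frac{\left(H + j\right) \left(3 + H\right)}{8} = - \frac{\left(3 + H\right) \left(H + j\right)}{8}$)
$p{\left(-12,\sqrt{5 + 2} \right)} \sqrt{6 \cdot 3 I{\left(-2,3 \right)} + \left(533 - 175\right)} = - 12 \sqrt{6 \cdot 3 \left(\left(- \frac{3}{8}\right) 3 - - \frac{3}{4} - \frac{3^{2}}{8} - \frac{3}{8} \left(-2\right)\right) + \left(533 - 175\right)} = - 12 \sqrt{18 \left(- \frac{9}{8} + \frac{3}{4} - \frac{9}{8} + \frac{3}{4}\right) + 358} = - 12 \sqrt{18 \left(- \frac{3}{4}\right) + 358} = - 12 \sqrt{- \frac{27}{2} + 358} = - 12 \sqrt{\frac{689}{2}} = - 12 \frac{\sqrt{1378}}{2} = - 6 \sqrt{1378}$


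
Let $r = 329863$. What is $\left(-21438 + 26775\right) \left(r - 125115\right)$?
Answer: $1092740076$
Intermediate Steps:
$\left(-21438 + 26775\right) \left(r - 125115\right) = \left(-21438 + 26775\right) \left(329863 - 125115\right) = 5337 \cdot 204748 = 1092740076$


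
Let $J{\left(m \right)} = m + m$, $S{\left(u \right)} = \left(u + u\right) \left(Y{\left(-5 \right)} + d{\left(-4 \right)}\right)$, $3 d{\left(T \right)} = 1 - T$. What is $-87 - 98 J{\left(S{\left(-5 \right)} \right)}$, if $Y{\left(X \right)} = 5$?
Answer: $\frac{38939}{3} \approx 12980.0$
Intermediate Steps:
$d{\left(T \right)} = \frac{1}{3} - \frac{T}{3}$ ($d{\left(T \right)} = \frac{1 - T}{3} = \frac{1}{3} - \frac{T}{3}$)
$S{\left(u \right)} = \frac{40 u}{3}$ ($S{\left(u \right)} = \left(u + u\right) \left(5 + \left(\frac{1}{3} - - \frac{4}{3}\right)\right) = 2 u \left(5 + \left(\frac{1}{3} + \frac{4}{3}\right)\right) = 2 u \left(5 + \frac{5}{3}\right) = 2 u \frac{20}{3} = \frac{40 u}{3}$)
$J{\left(m \right)} = 2 m$
$-87 - 98 J{\left(S{\left(-5 \right)} \right)} = -87 - 98 \cdot 2 \cdot \frac{40}{3} \left(-5\right) = -87 - 98 \cdot 2 \left(- \frac{200}{3}\right) = -87 - - \frac{39200}{3} = -87 + \frac{39200}{3} = \frac{38939}{3}$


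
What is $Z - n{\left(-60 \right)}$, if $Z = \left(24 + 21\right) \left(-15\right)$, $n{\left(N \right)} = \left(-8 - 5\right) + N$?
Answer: $-602$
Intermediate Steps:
$n{\left(N \right)} = -13 + N$
$Z = -675$ ($Z = 45 \left(-15\right) = -675$)
$Z - n{\left(-60 \right)} = -675 - \left(-13 - 60\right) = -675 - -73 = -675 + 73 = -602$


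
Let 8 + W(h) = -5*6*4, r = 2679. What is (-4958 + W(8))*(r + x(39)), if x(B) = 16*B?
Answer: -16799058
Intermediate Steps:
W(h) = -128 (W(h) = -8 - 5*6*4 = -8 - 30*4 = -8 - 120 = -128)
(-4958 + W(8))*(r + x(39)) = (-4958 - 128)*(2679 + 16*39) = -5086*(2679 + 624) = -5086*3303 = -16799058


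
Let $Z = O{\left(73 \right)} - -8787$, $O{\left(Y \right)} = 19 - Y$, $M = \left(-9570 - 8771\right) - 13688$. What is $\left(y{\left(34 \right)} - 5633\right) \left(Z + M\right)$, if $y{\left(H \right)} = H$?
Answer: $130434304$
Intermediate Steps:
$M = -32029$ ($M = -18341 - 13688 = -32029$)
$Z = 8733$ ($Z = \left(19 - 73\right) - -8787 = \left(19 - 73\right) + 8787 = -54 + 8787 = 8733$)
$\left(y{\left(34 \right)} - 5633\right) \left(Z + M\right) = \left(34 - 5633\right) \left(8733 - 32029\right) = \left(-5599\right) \left(-23296\right) = 130434304$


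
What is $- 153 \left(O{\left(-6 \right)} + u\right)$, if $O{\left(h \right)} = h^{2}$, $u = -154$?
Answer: $18054$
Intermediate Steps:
$- 153 \left(O{\left(-6 \right)} + u\right) = - 153 \left(\left(-6\right)^{2} - 154\right) = - 153 \left(36 - 154\right) = \left(-153\right) \left(-118\right) = 18054$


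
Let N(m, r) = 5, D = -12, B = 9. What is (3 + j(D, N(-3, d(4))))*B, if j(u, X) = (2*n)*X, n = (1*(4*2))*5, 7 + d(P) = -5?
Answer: 3627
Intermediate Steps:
d(P) = -12 (d(P) = -7 - 5 = -12)
n = 40 (n = (1*8)*5 = 8*5 = 40)
j(u, X) = 80*X (j(u, X) = (2*40)*X = 80*X)
(3 + j(D, N(-3, d(4))))*B = (3 + 80*5)*9 = (3 + 400)*9 = 403*9 = 3627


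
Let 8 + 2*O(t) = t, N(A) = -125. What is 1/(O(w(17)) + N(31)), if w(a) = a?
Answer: -2/241 ≈ -0.0082988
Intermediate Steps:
O(t) = -4 + t/2
1/(O(w(17)) + N(31)) = 1/((-4 + (½)*17) - 125) = 1/((-4 + 17/2) - 125) = 1/(9/2 - 125) = 1/(-241/2) = -2/241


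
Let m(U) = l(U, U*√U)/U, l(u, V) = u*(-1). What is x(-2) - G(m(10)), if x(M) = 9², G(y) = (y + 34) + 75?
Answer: -27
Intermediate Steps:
l(u, V) = -u
m(U) = -1 (m(U) = (-U)/U = -1)
G(y) = 109 + y (G(y) = (34 + y) + 75 = 109 + y)
x(M) = 81
x(-2) - G(m(10)) = 81 - (109 - 1) = 81 - 1*108 = 81 - 108 = -27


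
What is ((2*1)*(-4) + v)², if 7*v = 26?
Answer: 900/49 ≈ 18.367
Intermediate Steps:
v = 26/7 (v = (⅐)*26 = 26/7 ≈ 3.7143)
((2*1)*(-4) + v)² = ((2*1)*(-4) + 26/7)² = (2*(-4) + 26/7)² = (-8 + 26/7)² = (-30/7)² = 900/49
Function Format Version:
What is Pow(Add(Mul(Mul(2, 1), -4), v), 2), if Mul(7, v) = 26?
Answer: Rational(900, 49) ≈ 18.367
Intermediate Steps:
v = Rational(26, 7) (v = Mul(Rational(1, 7), 26) = Rational(26, 7) ≈ 3.7143)
Pow(Add(Mul(Mul(2, 1), -4), v), 2) = Pow(Add(Mul(Mul(2, 1), -4), Rational(26, 7)), 2) = Pow(Add(Mul(2, -4), Rational(26, 7)), 2) = Pow(Add(-8, Rational(26, 7)), 2) = Pow(Rational(-30, 7), 2) = Rational(900, 49)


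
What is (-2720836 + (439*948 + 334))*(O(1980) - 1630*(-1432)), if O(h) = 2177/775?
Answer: -833695614789282/155 ≈ -5.3787e+12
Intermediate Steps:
O(h) = 2177/775 (O(h) = 2177*(1/775) = 2177/775)
(-2720836 + (439*948 + 334))*(O(1980) - 1630*(-1432)) = (-2720836 + (439*948 + 334))*(2177/775 - 1630*(-1432)) = (-2720836 + (416172 + 334))*(2177/775 + 2334160) = (-2720836 + 416506)*(1808976177/775) = -2304330*1808976177/775 = -833695614789282/155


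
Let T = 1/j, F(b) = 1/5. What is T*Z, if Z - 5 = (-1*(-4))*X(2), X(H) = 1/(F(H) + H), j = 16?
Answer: 75/176 ≈ 0.42614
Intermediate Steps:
F(b) = ⅕
X(H) = 1/(⅕ + H)
Z = 75/11 (Z = 5 + (-1*(-4))*(5/(1 + 5*2)) = 5 + 4*(5/(1 + 10)) = 5 + 4*(5/11) = 5 + 20/11 = 75/11 ≈ 6.8182)
T = 1/16 ≈ 0.062500
T*Z = (1/16)*(75/11) = 75/176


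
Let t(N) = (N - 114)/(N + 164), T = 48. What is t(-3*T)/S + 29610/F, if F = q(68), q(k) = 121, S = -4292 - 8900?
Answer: 3906166809/15962320 ≈ 244.71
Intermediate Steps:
S = -13192
F = 121
t(N) = (-114 + N)/(164 + N)
t(-3*T)/S + 29610/F = ((-114 - 3*48)/(164 - 3*48))/(-13192) + 29610/121 = ((-114 - 144)/(164 - 144))*(-1/13192) + 29610*(1/121) = (-258/20)*(-1/13192) + 29610/121 = ((1/20)*(-258))*(-1/13192) + 29610/121 = -129/10*(-1/13192) + 29610/121 = 129/131920 + 29610/121 = 3906166809/15962320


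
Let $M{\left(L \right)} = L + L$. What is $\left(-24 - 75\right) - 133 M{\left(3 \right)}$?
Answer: $-897$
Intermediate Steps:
$M{\left(L \right)} = 2 L$
$\left(-24 - 75\right) - 133 M{\left(3 \right)} = \left(-24 - 75\right) - 133 \cdot 2 \cdot 3 = -99 - 798 = -897$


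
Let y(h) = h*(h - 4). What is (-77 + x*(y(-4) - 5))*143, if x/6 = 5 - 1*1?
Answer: 81653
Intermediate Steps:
x = 24 (x = 6*(5 - 1*1) = 6*(5 - 1) = 6*4 = 24)
y(h) = h*(-4 + h)
(-77 + x*(y(-4) - 5))*143 = (-77 + 24*(-4*(-4 - 4) - 5))*143 = (-77 + 24*(-4*(-8) - 5))*143 = (-77 + 24*(32 - 5))*143 = (-77 + 24*27)*143 = (-77 + 648)*143 = 571*143 = 81653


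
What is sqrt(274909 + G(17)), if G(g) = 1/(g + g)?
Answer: sqrt(317794838)/34 ≈ 524.32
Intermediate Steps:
G(g) = 1/(2*g)
sqrt(274909 + G(17)) = sqrt(274909 + (1/2)/17) = sqrt(274909 + (1/2)*(1/17)) = sqrt(274909 + 1/34) = sqrt(9346907/34) = sqrt(317794838)/34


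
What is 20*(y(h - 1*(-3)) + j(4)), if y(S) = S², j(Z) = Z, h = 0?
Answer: 260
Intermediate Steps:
20*(y(h - 1*(-3)) + j(4)) = 20*((0 - 1*(-3))² + 4) = 20*((0 + 3)² + 4) = 20*(3² + 4) = 20*(9 + 4) = 20*13 = 260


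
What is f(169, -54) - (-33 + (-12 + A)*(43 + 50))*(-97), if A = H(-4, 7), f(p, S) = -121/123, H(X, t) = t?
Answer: -5941759/123 ≈ -48307.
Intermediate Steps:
f(p, S) = -121/123 (f(p, S) = -121*1/123 = -121/123)
A = 7
f(169, -54) - (-33 + (-12 + A)*(43 + 50))*(-97) = -121/123 - (-33 + (-12 + 7)*(43 + 50))*(-97) = -121/123 - (-33 - 5*93)*(-97) = -121/123 - (-33 - 465)*(-97) = -121/123 - (-498)*(-97) = -121/123 - 1*48306 = -121/123 - 48306 = -5941759/123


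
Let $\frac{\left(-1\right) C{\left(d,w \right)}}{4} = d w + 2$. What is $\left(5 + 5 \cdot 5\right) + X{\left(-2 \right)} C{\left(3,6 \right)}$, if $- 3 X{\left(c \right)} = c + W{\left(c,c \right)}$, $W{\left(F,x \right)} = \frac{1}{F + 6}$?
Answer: $- \frac{50}{3} \approx -16.667$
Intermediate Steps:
$W{\left(F,x \right)} = \frac{1}{6 + F}$
$C{\left(d,w \right)} = -8 - 4 d w$ ($C{\left(d,w \right)} = - 4 \left(d w + 2\right) = - 4 \left(2 + d w\right) = -8 - 4 d w$)
$X{\left(c \right)} = - \frac{c}{3} - \frac{1}{3 \left(6 + c\right)}$ ($X{\left(c \right)} = - \frac{c + \frac{1}{6 + c}}{3} = - \frac{c}{3} - \frac{1}{3 \left(6 + c\right)}$)
$\left(5 + 5 \cdot 5\right) + X{\left(-2 \right)} C{\left(3,6 \right)} = \left(5 + 5 \cdot 5\right) + \frac{-1 - - 2 \left(6 - 2\right)}{3 \left(6 - 2\right)} \left(-8 - 12 \cdot 6\right) = \left(5 + 25\right) + \frac{-1 - \left(-2\right) 4}{3 \cdot 4} \left(-8 - 72\right) = 30 + \frac{1}{3} \cdot \frac{1}{4} \left(-1 + 8\right) \left(-80\right) = 30 + \frac{1}{3} \cdot \frac{1}{4} \cdot 7 \left(-80\right) = 30 + \frac{7}{12} \left(-80\right) = 30 - \frac{140}{3} = - \frac{50}{3}$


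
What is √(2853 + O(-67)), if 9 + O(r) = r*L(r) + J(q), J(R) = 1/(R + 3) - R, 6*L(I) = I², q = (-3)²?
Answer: I*√1702515/6 ≈ 217.47*I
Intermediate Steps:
q = 9
L(I) = I²/6
J(R) = 1/(3 + R) - R
O(r) = -215/12 + r³/6 (O(r) = -9 + (r*(r²/6) + (1 - 1*9² - 3*9)/(3 + 9)) = -9 + (r³/6 + (1 - 1*81 - 27)/12) = -9 + (r³/6 + (1 - 81 - 27)/12) = -9 + (r³/6 + (1/12)*(-107)) = -9 + (r³/6 - 107/12) = -9 + (-107/12 + r³/6) = -215/12 + r³/6)
√(2853 + O(-67)) = √(2853 + (-215/12 + (⅙)*(-67)³)) = √(2853 + (-215/12 + (⅙)*(-300763))) = √(2853 + (-215/12 - 300763/6)) = √(2853 - 601741/12) = √(-567505/12) = I*√1702515/6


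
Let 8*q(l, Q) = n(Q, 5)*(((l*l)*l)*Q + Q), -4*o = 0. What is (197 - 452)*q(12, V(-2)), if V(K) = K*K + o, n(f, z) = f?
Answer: -881790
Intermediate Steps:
o = 0 (o = -1/4*0 = 0)
V(K) = K**2 (V(K) = K*K + 0 = K**2 + 0 = K**2)
q(l, Q) = Q*(Q + Q*l**3)/8 (q(l, Q) = (Q*(((l*l)*l)*Q + Q))/8 = (Q*((l**2*l)*Q + Q))/8 = (Q*(l**3*Q + Q))/8 = (Q*(Q*l**3 + Q))/8 = (Q*(Q + Q*l**3))/8 = Q*(Q + Q*l**3)/8)
(197 - 452)*q(12, V(-2)) = (197 - 452)*(((-2)**2)**2*(1 + 12**3)/8) = -255*4**2*(1 + 1728)/8 = -255*16*1729/8 = -255*3458 = -881790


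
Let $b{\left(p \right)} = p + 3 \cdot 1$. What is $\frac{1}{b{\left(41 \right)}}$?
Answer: $\frac{1}{44} \approx 0.022727$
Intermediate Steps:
$b{\left(p \right)} = 3 + p$ ($b{\left(p \right)} = p + 3 = 3 + p$)
$\frac{1}{b{\left(41 \right)}} = \frac{1}{3 + 41} = \frac{1}{44}$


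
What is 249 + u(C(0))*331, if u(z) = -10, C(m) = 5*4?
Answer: -3061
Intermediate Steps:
C(m) = 20
249 + u(C(0))*331 = 249 - 10*331 = 249 - 3310 = -3061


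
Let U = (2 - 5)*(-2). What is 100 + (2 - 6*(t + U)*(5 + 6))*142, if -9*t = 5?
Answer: -151924/3 ≈ -50641.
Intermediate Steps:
t = -5/9 (t = -⅑*5 = -5/9 ≈ -0.55556)
U = 6 (U = -3*(-2) = 6)
100 + (2 - 6*(t + U)*(5 + 6))*142 = 100 + (2 - 6*(-5/9 + 6)*(5 + 6))*142 = 100 + (2 - 98*11/3)*142 = 100 + (2 - 6*539/9)*142 = 100 + (2 - 1078/3)*142 = 100 - 1072/3*142 = 100 - 152224/3 = -151924/3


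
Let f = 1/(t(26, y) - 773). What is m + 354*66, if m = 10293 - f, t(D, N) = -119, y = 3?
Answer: 30022045/892 ≈ 33657.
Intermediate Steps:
f = -1/892 (f = 1/(-119 - 773) = 1/(-892) = -1/892 ≈ -0.0011211)
m = 9181357/892 (m = 10293 - 1*(-1/892) = 10293 + 1/892 = 9181357/892 ≈ 10293.)
m + 354*66 = 9181357/892 + 354*66 = 9181357/892 + 23364 = 30022045/892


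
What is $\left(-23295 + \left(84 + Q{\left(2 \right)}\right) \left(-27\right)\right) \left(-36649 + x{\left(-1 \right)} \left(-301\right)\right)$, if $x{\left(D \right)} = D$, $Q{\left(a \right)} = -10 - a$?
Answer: $917387172$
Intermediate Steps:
$\left(-23295 + \left(84 + Q{\left(2 \right)}\right) \left(-27\right)\right) \left(-36649 + x{\left(-1 \right)} \left(-301\right)\right) = \left(-23295 + \left(84 - 12\right) \left(-27\right)\right) \left(-36649 - -301\right) = \left(-23295 + \left(84 - 12\right) \left(-27\right)\right) \left(-36649 + 301\right) = \left(-23295 + \left(84 - 12\right) \left(-27\right)\right) \left(-36348\right) = \left(-23295 + 72 \left(-27\right)\right) \left(-36348\right) = \left(-23295 - 1944\right) \left(-36348\right) = \left(-25239\right) \left(-36348\right) = 917387172$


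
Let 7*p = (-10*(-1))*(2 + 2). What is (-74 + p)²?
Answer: 228484/49 ≈ 4662.9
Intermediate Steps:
p = 40/7 (p = ((-10*(-1))*(2 + 2))/7 = ((-2*5*(-1))*4)/7 = (-10*(-1)*4)/7 = (10*4)/7 = (⅐)*40 = 40/7 ≈ 5.7143)
(-74 + p)² = (-74 + 40/7)² = (-478/7)² = 228484/49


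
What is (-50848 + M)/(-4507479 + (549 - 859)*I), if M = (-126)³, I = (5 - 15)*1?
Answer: 2051224/4504379 ≈ 0.45538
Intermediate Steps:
I = -10 (I = -10*1 = -10)
M = -2000376
(-50848 + M)/(-4507479 + (549 - 859)*I) = (-50848 - 2000376)/(-4507479 + (549 - 859)*(-10)) = -2051224/(-4507479 - 310*(-10)) = -2051224/(-4507479 + 3100) = -2051224/(-4504379) = -2051224*(-1/4504379) = 2051224/4504379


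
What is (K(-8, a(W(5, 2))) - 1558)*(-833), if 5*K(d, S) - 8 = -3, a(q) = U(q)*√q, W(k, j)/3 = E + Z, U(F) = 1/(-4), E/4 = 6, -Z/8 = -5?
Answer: 1296981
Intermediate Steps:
Z = 40 (Z = -8*(-5) = 40)
E = 24 (E = 4*6 = 24)
U(F) = -¼
W(k, j) = 192 (W(k, j) = 3*(24 + 40) = 3*64 = 192)
a(q) = -√q/4
K(d, S) = 1 (K(d, S) = 8/5 + (⅕)*(-3) = 8/5 - ⅗ = 1)
(K(-8, a(W(5, 2))) - 1558)*(-833) = (1 - 1558)*(-833) = -1557*(-833) = 1296981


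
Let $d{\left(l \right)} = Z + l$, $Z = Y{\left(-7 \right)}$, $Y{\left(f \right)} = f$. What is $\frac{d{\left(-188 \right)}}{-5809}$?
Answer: $\frac{195}{5809} \approx 0.033569$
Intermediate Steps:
$Z = -7$
$d{\left(l \right)} = -7 + l$
$\frac{d{\left(-188 \right)}}{-5809} = \frac{-7 - 188}{-5809} = \left(-195\right) \left(- \frac{1}{5809}\right) = \frac{195}{5809}$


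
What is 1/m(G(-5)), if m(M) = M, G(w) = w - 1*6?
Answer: -1/11 ≈ -0.090909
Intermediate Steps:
G(w) = -6 + w (G(w) = w - 6 = -6 + w)
1/m(G(-5)) = 1/(-6 - 5) = 1/(-11) = -1/11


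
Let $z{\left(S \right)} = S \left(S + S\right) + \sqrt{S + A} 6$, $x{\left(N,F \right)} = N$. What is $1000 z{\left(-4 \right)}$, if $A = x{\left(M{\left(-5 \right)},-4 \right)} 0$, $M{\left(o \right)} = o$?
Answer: $32000 + 12000 i \approx 32000.0 + 12000.0 i$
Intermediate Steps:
$A = 0$ ($A = \left(-5\right) 0 = 0$)
$z{\left(S \right)} = 2 S^{2} + 6 \sqrt{S}$ ($z{\left(S \right)} = S \left(S + S\right) + \sqrt{S + 0} \cdot 6 = S 2 S + \sqrt{S} 6 = 2 S^{2} + 6 \sqrt{S}$)
$1000 z{\left(-4 \right)} = 1000 \left(2 \left(-4\right)^{2} + 6 \sqrt{-4}\right) = 1000 \left(2 \cdot 16 + 6 \cdot 2 i\right) = 1000 \left(32 + 12 i\right) = 32000 + 12000 i$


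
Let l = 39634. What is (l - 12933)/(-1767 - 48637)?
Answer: -26701/50404 ≈ -0.52974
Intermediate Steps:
(l - 12933)/(-1767 - 48637) = (39634 - 12933)/(-1767 - 48637) = 26701/(-50404) = 26701*(-1/50404) = -26701/50404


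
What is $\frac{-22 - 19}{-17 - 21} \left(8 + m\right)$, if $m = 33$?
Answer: $\frac{1681}{38} \approx 44.237$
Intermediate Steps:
$\frac{-22 - 19}{-17 - 21} \left(8 + m\right) = \frac{-22 - 19}{-17 - 21} \left(8 + 33\right) = - \frac{41}{-38} \cdot 41 = \left(-41\right) \left(- \frac{1}{38}\right) 41 = \frac{41}{38} \cdot 41 = \frac{1681}{38}$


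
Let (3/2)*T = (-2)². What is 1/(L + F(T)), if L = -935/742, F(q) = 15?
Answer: 742/10195 ≈ 0.072781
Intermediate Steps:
T = 8/3 (T = (⅔)*(-2)² = (⅔)*4 = 8/3 ≈ 2.6667)
L = -935/742 (L = -935*1/742 = -935/742 ≈ -1.2601)
1/(L + F(T)) = 1/(-935/742 + 15) = 1/(10195/742) = 742/10195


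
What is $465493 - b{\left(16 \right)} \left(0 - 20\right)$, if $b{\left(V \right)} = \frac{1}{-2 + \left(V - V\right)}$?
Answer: $465483$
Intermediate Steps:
$b{\left(V \right)} = - \frac{1}{2}$ ($b{\left(V \right)} = \frac{1}{-2 + 0} = \frac{1}{-2} = - \frac{1}{2}$)
$465493 - b{\left(16 \right)} \left(0 - 20\right) = 465493 - - \frac{0 - 20}{2} = 465493 - \left(- \frac{1}{2}\right) \left(-20\right) = 465493 - 10 = 465483$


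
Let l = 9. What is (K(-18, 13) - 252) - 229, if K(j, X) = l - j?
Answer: -454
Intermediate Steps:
K(j, X) = 9 - j
(K(-18, 13) - 252) - 229 = ((9 - 1*(-18)) - 252) - 229 = ((9 + 18) - 252) - 229 = (27 - 252) - 229 = -225 - 229 = -454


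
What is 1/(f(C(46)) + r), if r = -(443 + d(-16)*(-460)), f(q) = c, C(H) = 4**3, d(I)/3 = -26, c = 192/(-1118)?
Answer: -559/20304653 ≈ -2.7531e-5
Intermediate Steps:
c = -96/559 (c = 192*(-1/1118) = -96/559 ≈ -0.17174)
d(I) = -78 (d(I) = 3*(-26) = -78)
C(H) = 64
f(q) = -96/559
r = -36323 (r = -(443 - 78*(-460)) = -(443 + 35880) = -1*36323 = -36323)
1/(f(C(46)) + r) = 1/(-96/559 - 36323) = 1/(-20304653/559) = -559/20304653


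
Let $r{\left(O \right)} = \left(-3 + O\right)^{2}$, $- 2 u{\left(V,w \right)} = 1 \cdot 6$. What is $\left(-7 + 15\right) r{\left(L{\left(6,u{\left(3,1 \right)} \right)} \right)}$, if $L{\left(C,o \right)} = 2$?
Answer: $8$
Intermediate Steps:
$u{\left(V,w \right)} = -3$ ($u{\left(V,w \right)} = - \frac{1 \cdot 6}{2} = \left(- \frac{1}{2}\right) 6 = -3$)
$\left(-7 + 15\right) r{\left(L{\left(6,u{\left(3,1 \right)} \right)} \right)} = \left(-7 + 15\right) \left(-3 + 2\right)^{2} = 8 \left(-1\right)^{2} = 8 \cdot 1 = 8$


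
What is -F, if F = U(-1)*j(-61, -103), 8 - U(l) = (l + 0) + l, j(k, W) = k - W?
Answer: -420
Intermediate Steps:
U(l) = 8 - 2*l (U(l) = 8 - ((l + 0) + l) = 8 - (l + l) = 8 - 2*l)
F = 420 (F = (8 - 2*(-1))*(-61 - 1*(-103)) = (8 + 2)*(-61 + 103) = 10*42 = 420)
-F = -1*420 = -420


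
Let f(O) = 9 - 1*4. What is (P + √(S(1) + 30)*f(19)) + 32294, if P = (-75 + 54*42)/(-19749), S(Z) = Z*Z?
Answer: 212590671/6583 + 5*√31 ≈ 32322.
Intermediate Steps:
f(O) = 5 (f(O) = 9 - 4 = 5)
S(Z) = Z²
P = -731/6583 (P = (-75 + 2268)*(-1/19749) = 2193*(-1/19749) = -731/6583 ≈ -0.11104)
(P + √(S(1) + 30)*f(19)) + 32294 = (-731/6583 + √(1² + 30)*5) + 32294 = (-731/6583 + √(1 + 30)*5) + 32294 = (-731/6583 + √31*5) + 32294 = (-731/6583 + 5*√31) + 32294 = 212590671/6583 + 5*√31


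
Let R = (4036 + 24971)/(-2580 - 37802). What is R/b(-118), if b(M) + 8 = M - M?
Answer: 29007/323056 ≈ 0.089789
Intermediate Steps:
R = -29007/40382 (R = 29007/(-40382) = 29007*(-1/40382) = -29007/40382 ≈ -0.71832)
b(M) = -8 (b(M) = -8 + (M - M) = -8 + 0 = -8)
R/b(-118) = -29007/40382/(-8) = -29007/40382*(-⅛) = 29007/323056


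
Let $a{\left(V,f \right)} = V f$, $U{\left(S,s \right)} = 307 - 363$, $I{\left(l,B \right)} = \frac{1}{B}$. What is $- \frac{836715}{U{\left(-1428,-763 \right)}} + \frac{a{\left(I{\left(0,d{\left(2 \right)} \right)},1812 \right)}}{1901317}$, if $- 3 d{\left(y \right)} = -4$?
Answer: $\frac{1590860529759}{106473752} \approx 14941.0$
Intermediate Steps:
$d{\left(y \right)} = \frac{4}{3}$ ($d{\left(y \right)} = \left(- \frac{1}{3}\right) \left(-4\right) = \frac{4}{3}$)
$U{\left(S,s \right)} = -56$ ($U{\left(S,s \right)} = 307 - 363 = -56$)
$- \frac{836715}{U{\left(-1428,-763 \right)}} + \frac{a{\left(I{\left(0,d{\left(2 \right)} \right)},1812 \right)}}{1901317} = - \frac{836715}{-56} + \frac{\frac{1}{\frac{4}{3}} \cdot 1812}{1901317} = \left(-836715\right) \left(- \frac{1}{56}\right) + \frac{3}{4} \cdot 1812 \cdot \frac{1}{1901317} = \frac{836715}{56} + 1359 \cdot \frac{1}{1901317} = \frac{836715}{56} + \frac{1359}{1901317} = \frac{1590860529759}{106473752}$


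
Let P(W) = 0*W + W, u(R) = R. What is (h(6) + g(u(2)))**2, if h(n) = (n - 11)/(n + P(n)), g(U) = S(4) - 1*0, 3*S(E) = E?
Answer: 121/144 ≈ 0.84028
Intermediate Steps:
S(E) = E/3
P(W) = W (P(W) = 0 + W = W)
g(U) = 4/3 (g(U) = (1/3)*4 - 1*0 = 4/3 + 0 = 4/3)
h(n) = (-11 + n)/(2*n) (h(n) = (n - 11)/(n + n) = (-11 + n)/((2*n)) = (-11 + n)*(1/(2*n)) = (-11 + n)/(2*n))
(h(6) + g(u(2)))**2 = ((1/2)*(-11 + 6)/6 + 4/3)**2 = ((1/2)*(1/6)*(-5) + 4/3)**2 = (-5/12 + 4/3)**2 = (11/12)**2 = 121/144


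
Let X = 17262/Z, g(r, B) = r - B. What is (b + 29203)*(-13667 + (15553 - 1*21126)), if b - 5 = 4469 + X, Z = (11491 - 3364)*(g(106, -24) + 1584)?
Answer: -71632319286320/110553 ≈ -6.4795e+8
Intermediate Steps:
Z = 13929678 (Z = (11491 - 3364)*((106 - 1*(-24)) + 1584) = 8127*((106 + 24) + 1584) = 8127*(130 + 1584) = 8127*1714 = 13929678)
X = 137/110553 (X = 17262/13929678 = 17262*(1/13929678) = 137/110553 ≈ 0.0012392)
b = 494614259/110553 (b = 5 + (4469 + 137/110553) = 5 + 494061494/110553 = 494614259/110553 ≈ 4474.0)
(b + 29203)*(-13667 + (15553 - 1*21126)) = (494614259/110553 + 29203)*(-13667 + (15553 - 1*21126)) = 3723093518*(-13667 + (15553 - 21126))/110553 = 3723093518*(-13667 - 5573)/110553 = (3723093518/110553)*(-19240) = -71632319286320/110553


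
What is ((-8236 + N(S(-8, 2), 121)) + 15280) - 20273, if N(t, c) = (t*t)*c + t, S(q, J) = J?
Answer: -12743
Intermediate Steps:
N(t, c) = t + c*t² (N(t, c) = t²*c + t = c*t² + t = t + c*t²)
((-8236 + N(S(-8, 2), 121)) + 15280) - 20273 = ((-8236 + 2*(1 + 121*2)) + 15280) - 20273 = ((-8236 + 2*(1 + 242)) + 15280) - 20273 = ((-8236 + 2*243) + 15280) - 20273 = ((-8236 + 486) + 15280) - 20273 = (-7750 + 15280) - 20273 = 7530 - 20273 = -12743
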